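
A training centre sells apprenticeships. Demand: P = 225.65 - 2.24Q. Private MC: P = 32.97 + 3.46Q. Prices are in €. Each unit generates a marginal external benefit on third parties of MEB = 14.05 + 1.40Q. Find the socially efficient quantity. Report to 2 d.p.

Social marginal cost = private MC − MEB = 18.92 + 2.06Q.
Set SMC = demand: 18.92 + 2.06Q = 225.65 - 2.24Q → Q* = 48.0767.

Q* = 48.08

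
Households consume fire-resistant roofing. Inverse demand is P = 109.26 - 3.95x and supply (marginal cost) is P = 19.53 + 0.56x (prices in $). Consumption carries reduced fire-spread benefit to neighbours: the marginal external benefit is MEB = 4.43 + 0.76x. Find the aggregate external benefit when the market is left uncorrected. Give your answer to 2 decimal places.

Market equilibrium (private): 19.53 + 0.56x = 109.26 - 3.95x → x_m = 19.8958.
Total external benefit = ∫₀^{x_m} (4.43 + 0.76x) dx = 4.43×19.8958 + ½×0.76×19.8958² = 238.5587.

$238.56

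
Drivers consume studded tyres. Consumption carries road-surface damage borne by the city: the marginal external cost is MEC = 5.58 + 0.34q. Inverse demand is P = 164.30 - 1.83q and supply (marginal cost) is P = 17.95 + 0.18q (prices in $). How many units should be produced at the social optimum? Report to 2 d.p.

Social marginal benefit = demand − MEC = 158.72 - 2.17q.
Set SMB = MC: 158.72 - 2.17q = 17.95 + 0.18q → q* = 59.9021.

q* = 59.90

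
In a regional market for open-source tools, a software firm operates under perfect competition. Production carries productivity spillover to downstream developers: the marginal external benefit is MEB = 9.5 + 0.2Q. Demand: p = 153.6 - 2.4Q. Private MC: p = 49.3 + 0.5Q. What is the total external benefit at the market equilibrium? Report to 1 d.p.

Market equilibrium (private): 49.3 + 0.5Q = 153.6 - 2.4Q → Q_m = 35.9655.
Total external benefit = ∫₀^{Q_m} (9.5 + 0.2Q) dQ = 9.5×35.9655 + ½×0.2×35.9655² = 471.0240.

471.0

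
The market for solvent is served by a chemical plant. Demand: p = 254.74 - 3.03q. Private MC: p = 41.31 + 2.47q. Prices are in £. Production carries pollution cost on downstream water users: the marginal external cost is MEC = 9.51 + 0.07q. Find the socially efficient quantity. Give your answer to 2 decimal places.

q* = 36.61

Social marginal cost = private MC + MEC = 50.82 + 2.54q.
Set SMC = demand: 50.82 + 2.54q = 254.74 - 3.03q → q* = 36.6104.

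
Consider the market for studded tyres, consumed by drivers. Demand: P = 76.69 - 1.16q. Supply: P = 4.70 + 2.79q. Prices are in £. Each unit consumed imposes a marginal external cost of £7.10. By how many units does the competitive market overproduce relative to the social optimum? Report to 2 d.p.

Market equilibrium (private): 4.70 + 2.79q = 76.69 - 1.16q → q_m = 18.2253.
Social marginal benefit = demand − MEC = 69.59 - 1.16q.
Set SMB = MC: 69.59 - 1.16q = 4.70 + 2.79q → q* = 16.4278.
Gap = |18.2253 − 16.4278| = 1.7975.

1.80 units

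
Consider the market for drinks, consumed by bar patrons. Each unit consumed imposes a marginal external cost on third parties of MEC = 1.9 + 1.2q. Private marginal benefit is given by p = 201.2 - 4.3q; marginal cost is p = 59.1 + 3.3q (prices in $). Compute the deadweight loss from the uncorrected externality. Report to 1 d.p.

DWL = $33.7

Market equilibrium (private): 59.1 + 3.3q = 201.2 - 4.3q → q_m = 18.6974.
Social marginal benefit = demand − MEC = 199.3 - 5.5q.
Set SMB = MC: 199.3 - 5.5q = 59.1 + 3.3q → q* = 15.9318.
Between q* and q_m the wedge MC − SMB runs linearly from 0 to MEC(q_m), so the loss is a triangle.
DWL = ½ × 2.7656 × 24.3368 = 33.6529.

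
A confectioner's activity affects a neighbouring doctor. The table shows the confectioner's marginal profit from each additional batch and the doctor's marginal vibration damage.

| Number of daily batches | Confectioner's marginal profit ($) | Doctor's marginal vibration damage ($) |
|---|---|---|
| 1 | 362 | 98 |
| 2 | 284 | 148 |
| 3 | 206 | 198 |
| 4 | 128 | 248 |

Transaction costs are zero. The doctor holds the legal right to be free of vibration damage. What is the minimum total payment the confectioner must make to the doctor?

Efficient level: marginal profit ≥ marginal vibration damage through level 3, so k* = 3.
With the doctor holding the right, the confectioner must at least compensate total damage at k*: 98 + 148 + 198 = 444.

$444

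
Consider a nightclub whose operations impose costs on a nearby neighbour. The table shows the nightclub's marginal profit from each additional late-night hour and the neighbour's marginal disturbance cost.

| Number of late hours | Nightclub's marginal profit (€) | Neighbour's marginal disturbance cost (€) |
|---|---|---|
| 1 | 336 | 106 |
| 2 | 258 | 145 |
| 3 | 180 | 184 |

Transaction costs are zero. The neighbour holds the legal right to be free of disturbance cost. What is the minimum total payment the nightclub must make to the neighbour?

€251

Efficient level: marginal profit ≥ marginal disturbance cost through level 2, so k* = 2.
With the neighbour holding the right, the nightclub must at least compensate total damage at k*: 106 + 145 = 251.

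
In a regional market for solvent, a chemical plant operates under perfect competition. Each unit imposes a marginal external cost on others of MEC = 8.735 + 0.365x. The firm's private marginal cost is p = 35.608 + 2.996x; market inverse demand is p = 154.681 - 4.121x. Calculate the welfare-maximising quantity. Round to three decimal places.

x* = 14.747

Social marginal cost = private MC + MEC = 44.343 + 3.361x.
Set SMC = demand: 44.343 + 3.361x = 154.681 - 4.121x → x* = 14.7471.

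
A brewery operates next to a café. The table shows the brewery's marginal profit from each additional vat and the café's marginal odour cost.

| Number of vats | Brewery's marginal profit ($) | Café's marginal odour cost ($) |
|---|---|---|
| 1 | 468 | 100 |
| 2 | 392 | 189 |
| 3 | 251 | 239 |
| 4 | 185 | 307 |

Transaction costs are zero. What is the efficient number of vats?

3

Bargaining reaches the level where marginal profit last exceeds marginal odour cost.
That holds through level 3 (251 ≥ 239) but not at 4 (185 < 307).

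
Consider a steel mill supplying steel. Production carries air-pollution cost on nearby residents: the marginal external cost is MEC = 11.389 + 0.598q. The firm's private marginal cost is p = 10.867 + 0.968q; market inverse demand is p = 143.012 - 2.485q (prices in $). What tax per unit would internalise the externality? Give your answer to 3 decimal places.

Social marginal cost = private MC + MEC = 22.256 + 1.566q.
Set SMC = demand: 22.256 + 1.566q = 143.012 - 2.485q → q* = 29.8089.
The Pigouvian tax equals MEC at q*: 11.389 + 0.598×29.8089 = 29.2147.

tax = $29.215 per unit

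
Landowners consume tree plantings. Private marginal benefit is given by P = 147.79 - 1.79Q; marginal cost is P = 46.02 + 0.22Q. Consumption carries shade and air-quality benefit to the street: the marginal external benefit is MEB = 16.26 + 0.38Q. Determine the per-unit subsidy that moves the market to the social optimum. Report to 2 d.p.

Social marginal benefit = demand + MEB = 164.05 - 1.41Q.
Set SMB = MC: 164.05 - 1.41Q = 46.02 + 0.22Q → Q* = 72.4110.
The Pigouvian subsidy equals MEB at Q*: 16.26 + 0.38×72.4110 = 43.7762.

subsidy = 43.78 per unit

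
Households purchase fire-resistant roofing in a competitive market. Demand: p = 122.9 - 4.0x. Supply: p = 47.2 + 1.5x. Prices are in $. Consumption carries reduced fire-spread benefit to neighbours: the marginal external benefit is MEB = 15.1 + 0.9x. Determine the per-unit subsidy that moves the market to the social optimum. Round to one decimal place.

subsidy = $32.9 per unit

Social marginal benefit = demand + MEB = 138.0 - 3.1x.
Set SMB = MC: 138.0 - 3.1x = 47.2 + 1.5x → x* = 19.7391.
The Pigouvian subsidy equals MEB at x*: 15.1 + 0.9×19.7391 = 32.8652.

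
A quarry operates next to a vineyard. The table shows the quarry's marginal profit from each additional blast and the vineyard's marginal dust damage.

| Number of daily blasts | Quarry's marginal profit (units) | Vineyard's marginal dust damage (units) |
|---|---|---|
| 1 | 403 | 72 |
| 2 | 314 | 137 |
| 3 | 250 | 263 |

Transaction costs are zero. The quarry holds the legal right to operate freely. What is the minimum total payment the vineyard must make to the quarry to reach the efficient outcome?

250

Left alone the quarry would choose level 3 (marginal profit stays positive).
Efficient level: k* = 2 (marginal profit ≥ marginal dust damage through 2).
The vineyard must at least cover the quarry's forgone profit from cutting 3→2: 250 = 250.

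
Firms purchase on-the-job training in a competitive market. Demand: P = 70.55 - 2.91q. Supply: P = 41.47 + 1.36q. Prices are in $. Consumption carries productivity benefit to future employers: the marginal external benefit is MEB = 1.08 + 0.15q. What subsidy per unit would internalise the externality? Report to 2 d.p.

Social marginal benefit = demand + MEB = 71.63 - 2.76q.
Set SMB = MC: 71.63 - 2.76q = 41.47 + 1.36q → q* = 7.3204.
The Pigouvian subsidy equals MEB at q*: 1.08 + 0.15×7.3204 = 2.1781.

subsidy = $2.18 per unit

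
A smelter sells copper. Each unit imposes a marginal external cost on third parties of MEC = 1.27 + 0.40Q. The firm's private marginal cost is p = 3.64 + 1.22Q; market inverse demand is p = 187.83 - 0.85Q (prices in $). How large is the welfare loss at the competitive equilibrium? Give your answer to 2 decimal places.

DWL = $275.07

Market equilibrium (private): 3.64 + 1.22Q = 187.83 - 0.85Q → Q_m = 88.9807.
Social marginal cost = private MC + MEC = 4.91 + 1.62Q.
Set SMC = demand: 4.91 + 1.62Q = 187.83 - 0.85Q → Q* = 74.0567.
The welfare-loss triangle has base |Q_m − Q*| and height MEC(Q_m) (the vertical gap between SMC and demand is zero at Q* and MEC at Q_m).
DWL = ½ × 14.9240 × 36.8623 = 275.0665.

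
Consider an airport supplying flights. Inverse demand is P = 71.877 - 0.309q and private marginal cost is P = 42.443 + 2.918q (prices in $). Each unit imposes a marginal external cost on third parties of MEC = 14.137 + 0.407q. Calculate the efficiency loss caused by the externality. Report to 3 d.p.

DWL = $43.836

Market equilibrium (private): 42.443 + 2.918q = 71.877 - 0.309q → q_m = 9.1212.
Social marginal cost = private MC + MEC = 56.580 + 3.325q.
Set SMC = demand: 56.580 + 3.325q = 71.877 - 0.309q → q* = 4.2094.
Height of the DWL triangle at q_m is SMC(q_m) − demand(q_m) = MEC(q_m) = 17.8493.
DWL = ½ × 4.9118 × 17.8493 = 43.8361.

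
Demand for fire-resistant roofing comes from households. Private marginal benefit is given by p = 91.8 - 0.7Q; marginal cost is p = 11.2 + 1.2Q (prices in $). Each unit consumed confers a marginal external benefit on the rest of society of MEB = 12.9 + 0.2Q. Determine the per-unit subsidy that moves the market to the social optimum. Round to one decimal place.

Social marginal benefit = demand + MEB = 104.7 - 0.5Q.
Set SMB = MC: 104.7 - 0.5Q = 11.2 + 1.2Q → Q* = 55.0000.
The Pigouvian subsidy equals MEB at Q*: 12.9 + 0.2×55.0000 = 23.9000.

subsidy = $23.9 per unit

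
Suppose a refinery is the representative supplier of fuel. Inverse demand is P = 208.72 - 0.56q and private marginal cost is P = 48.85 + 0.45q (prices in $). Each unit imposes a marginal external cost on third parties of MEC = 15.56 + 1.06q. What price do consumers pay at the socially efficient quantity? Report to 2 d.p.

Social marginal cost = private MC + MEC = 64.41 + 1.51q.
Set SMC = demand: 64.41 + 1.51q = 208.72 - 0.56q → q* = 69.7150.
Consumer price on the demand curve at q*: 208.72 − 0.56×69.7150 = 169.6796.

P = $169.68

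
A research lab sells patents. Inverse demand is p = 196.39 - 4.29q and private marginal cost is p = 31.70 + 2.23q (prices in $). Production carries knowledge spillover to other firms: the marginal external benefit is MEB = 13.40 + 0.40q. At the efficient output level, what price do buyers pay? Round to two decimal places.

P = $71.55

Social marginal cost = private MC − MEB = 18.30 + 1.83q.
Set SMC = demand: 18.30 + 1.83q = 196.39 - 4.29q → q* = 29.0997.
Consumer price on the demand curve at q*: 196.39 − 4.29×29.0997 = 71.5523.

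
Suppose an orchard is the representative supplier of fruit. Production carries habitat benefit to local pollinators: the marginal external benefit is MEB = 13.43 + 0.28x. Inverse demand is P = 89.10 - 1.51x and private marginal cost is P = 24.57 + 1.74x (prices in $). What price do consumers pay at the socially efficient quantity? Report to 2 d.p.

Social marginal cost = private MC − MEB = 11.14 + 1.46x.
Set SMC = demand: 11.14 + 1.46x = 89.10 - 1.51x → x* = 26.2492.
Consumer price on the demand curve at x*: 89.10 − 1.51×26.2492 = 49.4637.

P = $49.46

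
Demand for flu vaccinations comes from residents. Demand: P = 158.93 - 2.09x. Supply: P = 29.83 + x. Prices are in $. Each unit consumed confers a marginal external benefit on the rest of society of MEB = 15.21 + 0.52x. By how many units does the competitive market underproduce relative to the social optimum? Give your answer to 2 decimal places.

Market equilibrium (private): 29.83 + x = 158.93 - 2.09x → x_m = 41.7799.
Social marginal benefit = demand + MEB = 174.14 - 1.57x.
Set SMB = MC: 174.14 - 1.57x = 29.83 + x → x* = 56.1518.
Gap = |41.7799 − 56.1518| = 14.3719.

14.37 units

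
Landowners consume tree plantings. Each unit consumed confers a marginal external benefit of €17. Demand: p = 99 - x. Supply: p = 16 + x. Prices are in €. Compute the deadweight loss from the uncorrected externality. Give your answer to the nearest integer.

Market equilibrium (private): 16 + x = 99 - x → x_m = 41.5000.
Social marginal benefit = demand + MEB = 116 - x.
Set SMB = MC: 116 - x = 16 + x → x* = 50.0000.
The loss is the area between SMB and MC from x* to x_m; with linear curves that's a triangle of height MEB(x_m).
DWL = ½ × 8.5000 × 17.0000 = 72.2500.

DWL = €72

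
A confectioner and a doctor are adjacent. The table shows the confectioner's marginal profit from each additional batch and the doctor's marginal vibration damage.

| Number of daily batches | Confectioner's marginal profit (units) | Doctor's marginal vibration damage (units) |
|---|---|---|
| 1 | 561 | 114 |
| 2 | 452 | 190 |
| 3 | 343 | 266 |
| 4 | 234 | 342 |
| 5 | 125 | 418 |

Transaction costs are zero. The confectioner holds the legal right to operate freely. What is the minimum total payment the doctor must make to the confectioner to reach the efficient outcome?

359

Left alone the confectioner would choose level 5 (marginal profit stays positive).
Efficient level: k* = 3 (marginal profit ≥ marginal vibration damage through 3).
The doctor must at least cover the confectioner's forgone profit from cutting 5→3: 234 + 125 = 359.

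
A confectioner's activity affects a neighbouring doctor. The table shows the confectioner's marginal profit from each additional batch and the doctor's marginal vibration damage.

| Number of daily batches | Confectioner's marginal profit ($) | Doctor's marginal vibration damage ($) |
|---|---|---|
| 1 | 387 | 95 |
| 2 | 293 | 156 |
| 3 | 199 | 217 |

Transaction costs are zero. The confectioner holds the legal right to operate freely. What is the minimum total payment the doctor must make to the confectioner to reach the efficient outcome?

Left alone the confectioner would choose level 3 (marginal profit stays positive).
Efficient level: k* = 2 (marginal profit ≥ marginal vibration damage through 2).
The doctor must at least cover the confectioner's forgone profit from cutting 3→2: 199 = 199.

$199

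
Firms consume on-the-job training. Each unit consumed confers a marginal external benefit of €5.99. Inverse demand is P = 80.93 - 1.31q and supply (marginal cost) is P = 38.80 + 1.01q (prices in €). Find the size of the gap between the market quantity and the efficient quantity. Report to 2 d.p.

Market equilibrium (private): 38.80 + 1.01q = 80.93 - 1.31q → q_m = 18.1595.
Social marginal benefit = demand + MEB = 86.92 - 1.31q.
Set SMB = MC: 86.92 - 1.31q = 38.80 + 1.01q → q* = 20.7414.
Gap = |18.1595 − 20.7414| = 2.5819.

2.58 units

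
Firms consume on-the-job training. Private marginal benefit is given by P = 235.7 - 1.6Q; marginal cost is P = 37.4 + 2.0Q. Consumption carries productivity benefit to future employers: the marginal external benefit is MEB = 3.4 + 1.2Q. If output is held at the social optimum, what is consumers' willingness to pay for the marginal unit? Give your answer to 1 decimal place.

P = 101.2

Social marginal benefit = demand + MEB = 239.1 - 0.4Q.
Set SMB = MC: 239.1 - 0.4Q = 37.4 + 2.0Q → Q* = 84.0417.
Consumer price on the demand curve at Q*: 235.7 − 1.6×84.0417 = 101.2333.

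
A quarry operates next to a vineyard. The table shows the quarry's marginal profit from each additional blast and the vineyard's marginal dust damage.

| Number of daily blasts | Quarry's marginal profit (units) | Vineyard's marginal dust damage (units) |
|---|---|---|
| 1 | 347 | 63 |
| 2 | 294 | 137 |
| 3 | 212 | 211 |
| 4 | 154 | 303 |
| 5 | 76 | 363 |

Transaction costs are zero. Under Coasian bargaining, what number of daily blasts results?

3

Bargaining reaches the level where marginal profit last exceeds marginal dust damage.
That holds through level 3 (212 ≥ 211) but not at 4 (154 < 303).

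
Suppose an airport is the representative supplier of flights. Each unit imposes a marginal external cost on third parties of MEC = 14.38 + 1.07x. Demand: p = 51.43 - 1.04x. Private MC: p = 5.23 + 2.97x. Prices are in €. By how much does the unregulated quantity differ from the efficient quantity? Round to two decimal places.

5.26 units

Market equilibrium (private): 5.23 + 2.97x = 51.43 - 1.04x → x_m = 11.5212.
Social marginal cost = private MC + MEC = 19.61 + 4.04x.
Set SMC = demand: 19.61 + 4.04x = 51.43 - 1.04x → x* = 6.2638.
Gap = |11.5212 − 6.2638| = 5.2574.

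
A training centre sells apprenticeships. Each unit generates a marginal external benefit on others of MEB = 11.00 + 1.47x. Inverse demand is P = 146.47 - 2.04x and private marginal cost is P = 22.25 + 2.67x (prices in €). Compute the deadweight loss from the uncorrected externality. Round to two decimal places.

DWL = €382.25

Market equilibrium (private): 22.25 + 2.67x = 146.47 - 2.04x → x_m = 26.3737.
Social marginal cost = private MC − MEB = 11.25 + 1.20x.
Set SMC = demand: 11.25 + 1.20x = 146.47 - 2.04x → x* = 41.7346.
Height of the DWL triangle at x_m is demand(x_m) − SMC(x_m) = MEB(x_m) = 49.7693.
DWL = ½ × 15.3609 × 49.7693 = 382.2506.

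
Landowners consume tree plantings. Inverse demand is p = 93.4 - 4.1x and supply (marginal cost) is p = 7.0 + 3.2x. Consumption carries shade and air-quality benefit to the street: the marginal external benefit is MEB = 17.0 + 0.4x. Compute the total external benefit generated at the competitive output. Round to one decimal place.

229.2

Market equilibrium (private): 7.0 + 3.2x = 93.4 - 4.1x → x_m = 11.8356.
Total external benefit = ∫₀^{x_m} (17.0 + 0.4x) dx = 17.0×11.8356 + ½×0.4×11.8356² = 229.2215.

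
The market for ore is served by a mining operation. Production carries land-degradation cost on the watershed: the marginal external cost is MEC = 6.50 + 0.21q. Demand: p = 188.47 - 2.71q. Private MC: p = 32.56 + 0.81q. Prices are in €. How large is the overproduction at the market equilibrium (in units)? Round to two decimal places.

Market equilibrium (private): 32.56 + 0.81q = 188.47 - 2.71q → q_m = 44.2926.
Social marginal cost = private MC + MEC = 39.06 + 1.02q.
Set SMC = demand: 39.06 + 1.02q = 188.47 - 2.71q → q* = 40.0563.
Gap = |44.2926 − 40.0563| = 4.2363.

4.24 units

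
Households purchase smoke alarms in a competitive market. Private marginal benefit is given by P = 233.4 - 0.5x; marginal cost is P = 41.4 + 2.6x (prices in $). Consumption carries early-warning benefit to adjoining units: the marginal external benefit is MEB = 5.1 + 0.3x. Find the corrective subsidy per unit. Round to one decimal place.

Social marginal benefit = demand + MEB = 238.5 - 0.2x.
Set SMB = MC: 238.5 - 0.2x = 41.4 + 2.6x → x* = 70.3929.
The Pigouvian subsidy equals MEB at x*: 5.1 + 0.3×70.3929 = 26.2179.

subsidy = $26.2 per unit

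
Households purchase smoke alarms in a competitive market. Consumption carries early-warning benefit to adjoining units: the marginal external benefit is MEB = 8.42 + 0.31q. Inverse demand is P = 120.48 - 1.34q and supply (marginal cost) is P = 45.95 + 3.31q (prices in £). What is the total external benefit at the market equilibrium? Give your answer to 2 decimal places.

Market equilibrium (private): 45.95 + 3.31q = 120.48 - 1.34q → q_m = 16.0280.
Total external benefit = ∫₀^{q_m} (8.42 + 0.31q) dq = 8.42×16.0280 + ½×0.31×16.0280² = 174.7748.

£174.77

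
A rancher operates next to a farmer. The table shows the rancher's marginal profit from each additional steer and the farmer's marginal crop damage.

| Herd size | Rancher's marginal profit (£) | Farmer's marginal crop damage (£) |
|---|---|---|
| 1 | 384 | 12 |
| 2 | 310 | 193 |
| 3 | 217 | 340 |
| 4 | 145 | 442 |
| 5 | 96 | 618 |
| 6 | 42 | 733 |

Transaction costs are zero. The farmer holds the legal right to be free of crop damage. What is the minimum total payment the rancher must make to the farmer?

£205

Efficient level: marginal profit ≥ marginal crop damage through level 2, so k* = 2.
With the farmer holding the right, the rancher must at least compensate total damage at k*: 12 + 193 = 205.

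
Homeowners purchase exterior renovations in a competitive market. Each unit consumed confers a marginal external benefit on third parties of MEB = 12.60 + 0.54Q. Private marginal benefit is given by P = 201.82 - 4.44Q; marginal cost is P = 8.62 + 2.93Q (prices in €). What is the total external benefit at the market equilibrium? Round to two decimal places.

€515.84

Market equilibrium (private): 8.62 + 2.93Q = 201.82 - 4.44Q → Q_m = 26.2144.
Total external benefit = ∫₀^{Q_m} (12.60 + 0.54Q) dQ = 12.60×26.2144 + ½×0.54×26.2144² = 515.8440.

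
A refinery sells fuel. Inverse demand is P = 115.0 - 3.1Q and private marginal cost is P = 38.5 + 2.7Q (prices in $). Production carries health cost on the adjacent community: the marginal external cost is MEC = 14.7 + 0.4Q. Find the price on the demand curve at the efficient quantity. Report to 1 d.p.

Social marginal cost = private MC + MEC = 53.2 + 3.1Q.
Set SMC = demand: 53.2 + 3.1Q = 115.0 - 3.1Q → Q* = 9.9677.
Consumer price on the demand curve at Q*: 115.0 − 3.1×9.9677 = 84.1001.

P = $84.1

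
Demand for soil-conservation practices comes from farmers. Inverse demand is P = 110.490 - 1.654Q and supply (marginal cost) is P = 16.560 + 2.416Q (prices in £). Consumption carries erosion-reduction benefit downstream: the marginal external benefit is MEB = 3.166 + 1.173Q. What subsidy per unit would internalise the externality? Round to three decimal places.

subsidy = £42.480 per unit

Social marginal benefit = demand + MEB = 113.656 - 0.481Q.
Set SMB = MC: 113.656 - 0.481Q = 16.560 + 2.416Q → Q* = 33.5161.
The Pigouvian subsidy equals MEB at Q*: 3.166 + 1.173×33.5161 = 42.4804.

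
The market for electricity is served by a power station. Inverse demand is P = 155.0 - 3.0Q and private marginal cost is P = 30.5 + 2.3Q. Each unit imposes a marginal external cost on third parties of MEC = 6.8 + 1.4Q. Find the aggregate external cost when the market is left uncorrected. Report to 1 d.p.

546.0

Market equilibrium (private): 30.5 + 2.3Q = 155.0 - 3.0Q → Q_m = 23.4906.
Total external cost = ∫₀^{Q_m} (6.8 + 1.4Q) dQ = 6.8×23.4906 + ½×1.4×23.4906² = 546.0019.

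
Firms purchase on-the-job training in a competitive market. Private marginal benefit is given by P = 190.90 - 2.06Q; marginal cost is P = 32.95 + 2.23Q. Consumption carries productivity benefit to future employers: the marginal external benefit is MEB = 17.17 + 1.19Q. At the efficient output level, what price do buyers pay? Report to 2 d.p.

P = 74.53

Social marginal benefit = demand + MEB = 208.07 - 0.87Q.
Set SMB = MC: 208.07 - 0.87Q = 32.95 + 2.23Q → Q* = 56.4903.
Consumer price on the demand curve at Q*: 190.90 − 2.06×56.4903 = 74.5300.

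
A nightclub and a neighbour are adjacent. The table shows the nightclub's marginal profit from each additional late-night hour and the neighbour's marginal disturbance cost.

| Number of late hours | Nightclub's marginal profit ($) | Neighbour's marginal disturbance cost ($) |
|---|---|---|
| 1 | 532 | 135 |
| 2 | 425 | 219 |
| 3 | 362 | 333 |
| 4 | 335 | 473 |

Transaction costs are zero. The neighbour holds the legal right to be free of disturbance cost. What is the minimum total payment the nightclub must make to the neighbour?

Efficient level: marginal profit ≥ marginal disturbance cost through level 3, so k* = 3.
With the neighbour holding the right, the nightclub must at least compensate total damage at k*: 135 + 219 + 333 = 687.

$687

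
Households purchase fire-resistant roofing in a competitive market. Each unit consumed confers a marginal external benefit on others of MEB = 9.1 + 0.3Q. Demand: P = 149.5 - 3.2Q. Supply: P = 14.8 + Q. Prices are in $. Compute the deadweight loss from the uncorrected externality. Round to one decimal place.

Market equilibrium (private): 14.8 + Q = 149.5 - 3.2Q → Q_m = 32.0714.
Social marginal benefit = demand + MEB = 158.6 - 2.9Q.
Set SMB = MC: 158.6 - 2.9Q = 14.8 + Q → Q* = 36.8718.
The welfare-loss triangle has base |Q_m − Q*| and height MEB(Q_m) (the vertical gap between SMB and MC is zero at Q* and MEB at Q_m).
DWL = ½ × 4.8004 × 18.7214 = 44.9351.

DWL = $44.9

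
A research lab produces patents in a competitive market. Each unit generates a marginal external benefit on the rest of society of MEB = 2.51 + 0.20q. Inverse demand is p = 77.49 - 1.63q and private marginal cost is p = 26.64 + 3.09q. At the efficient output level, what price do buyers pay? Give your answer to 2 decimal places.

P = 58.25

Social marginal cost = private MC − MEB = 24.13 + 2.89q.
Set SMC = demand: 24.13 + 2.89q = 77.49 - 1.63q → q* = 11.8053.
Consumer price on the demand curve at q*: 77.49 − 1.63×11.8053 = 58.2474.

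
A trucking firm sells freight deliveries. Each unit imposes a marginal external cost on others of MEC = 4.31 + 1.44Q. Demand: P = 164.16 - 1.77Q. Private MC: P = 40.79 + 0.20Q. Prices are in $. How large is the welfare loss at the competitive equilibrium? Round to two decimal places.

Market equilibrium (private): 40.79 + 0.20Q = 164.16 - 1.77Q → Q_m = 62.6244.
Social marginal cost = private MC + MEC = 45.10 + 1.64Q.
Set SMC = demand: 45.10 + 1.64Q = 164.16 - 1.77Q → Q* = 34.9150.
The welfare-loss triangle has base |Q_m − Q*| and height MEC(Q_m) (the vertical gap between SMC and demand is zero at Q* and MEC at Q_m).
DWL = ½ × 27.7094 × 94.4891 = 1309.1181.

DWL = $1309.12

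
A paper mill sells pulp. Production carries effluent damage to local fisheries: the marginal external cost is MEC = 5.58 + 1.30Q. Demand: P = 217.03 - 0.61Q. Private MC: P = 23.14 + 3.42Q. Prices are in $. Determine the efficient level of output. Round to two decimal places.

Social marginal cost = private MC + MEC = 28.72 + 4.72Q.
Set SMC = demand: 28.72 + 4.72Q = 217.03 - 0.61Q → Q* = 35.3302.

Q* = 35.33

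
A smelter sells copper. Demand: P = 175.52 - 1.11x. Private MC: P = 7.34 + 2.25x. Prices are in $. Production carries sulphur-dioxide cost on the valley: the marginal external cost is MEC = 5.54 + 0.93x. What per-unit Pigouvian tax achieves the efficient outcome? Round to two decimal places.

Social marginal cost = private MC + MEC = 12.88 + 3.18x.
Set SMC = demand: 12.88 + 3.18x = 175.52 - 1.11x → x* = 37.9114.
The Pigouvian tax equals MEC at x*: 5.54 + 0.93×37.9114 = 40.7976.

tax = $40.80 per unit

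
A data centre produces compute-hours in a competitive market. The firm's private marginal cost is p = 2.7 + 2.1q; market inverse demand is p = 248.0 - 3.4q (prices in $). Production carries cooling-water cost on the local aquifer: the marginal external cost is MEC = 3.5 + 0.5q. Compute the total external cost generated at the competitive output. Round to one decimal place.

$653.4

Market equilibrium (private): 2.7 + 2.1q = 248.0 - 3.4q → q_m = 44.6000.
Total external cost = ∫₀^{q_m} (3.5 + 0.5q) dq = 3.5×44.6000 + ½×0.5×44.6000² = 653.3900.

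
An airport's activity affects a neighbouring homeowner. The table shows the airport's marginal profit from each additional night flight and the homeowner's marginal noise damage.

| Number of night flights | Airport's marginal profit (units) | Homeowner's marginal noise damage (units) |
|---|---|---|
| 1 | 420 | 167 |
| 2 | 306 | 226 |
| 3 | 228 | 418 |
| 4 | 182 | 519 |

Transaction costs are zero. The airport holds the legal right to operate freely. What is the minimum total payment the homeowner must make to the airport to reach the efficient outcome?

410

Left alone the airport would choose level 4 (marginal profit stays positive).
Efficient level: k* = 2 (marginal profit ≥ marginal noise damage through 2).
The homeowner must at least cover the airport's forgone profit from cutting 4→2: 228 + 182 = 410.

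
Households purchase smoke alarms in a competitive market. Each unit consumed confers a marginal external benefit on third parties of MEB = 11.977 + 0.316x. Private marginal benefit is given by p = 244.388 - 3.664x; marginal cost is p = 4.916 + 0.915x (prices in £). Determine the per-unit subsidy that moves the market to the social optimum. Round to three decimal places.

subsidy = £30.616 per unit

Social marginal benefit = demand + MEB = 256.365 - 3.348x.
Set SMB = MC: 256.365 - 3.348x = 4.916 + 0.915x → x* = 58.9840.
The Pigouvian subsidy equals MEB at x*: 11.977 + 0.316×58.9840 = 30.6159.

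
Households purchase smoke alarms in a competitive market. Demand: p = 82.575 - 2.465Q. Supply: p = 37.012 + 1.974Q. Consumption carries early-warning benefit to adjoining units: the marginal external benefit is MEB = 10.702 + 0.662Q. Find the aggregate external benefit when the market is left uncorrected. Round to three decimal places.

Market equilibrium (private): 37.012 + 1.974Q = 82.575 - 2.465Q → Q_m = 10.2642.
Total external benefit = ∫₀^{Q_m} (10.702 + 0.662Q) dQ = 10.702×10.2642 + ½×0.662×10.2642² = 144.7196.

144.720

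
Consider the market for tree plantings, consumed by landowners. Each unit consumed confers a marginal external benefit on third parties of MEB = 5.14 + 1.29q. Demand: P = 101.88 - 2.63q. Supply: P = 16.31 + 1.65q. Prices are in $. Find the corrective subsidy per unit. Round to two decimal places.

Social marginal benefit = demand + MEB = 107.02 - 1.34q.
Set SMB = MC: 107.02 - 1.34q = 16.31 + 1.65q → q* = 30.3378.
The Pigouvian subsidy equals MEB at q*: 5.14 + 1.29×30.3378 = 44.2758.

subsidy = $44.28 per unit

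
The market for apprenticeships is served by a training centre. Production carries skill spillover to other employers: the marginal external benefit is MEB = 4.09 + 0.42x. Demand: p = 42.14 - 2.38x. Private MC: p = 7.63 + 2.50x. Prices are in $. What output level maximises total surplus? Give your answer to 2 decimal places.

Social marginal cost = private MC − MEB = 3.54 + 2.08x.
Set SMC = demand: 3.54 + 2.08x = 42.14 - 2.38x → x* = 8.6547.

x* = 8.65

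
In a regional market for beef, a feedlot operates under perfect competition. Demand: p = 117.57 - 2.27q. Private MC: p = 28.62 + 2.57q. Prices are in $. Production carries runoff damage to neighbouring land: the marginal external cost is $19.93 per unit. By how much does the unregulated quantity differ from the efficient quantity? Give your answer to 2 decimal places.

Market equilibrium (private): 28.62 + 2.57q = 117.57 - 2.27q → q_m = 18.3781.
Social marginal cost = private MC + MEC = 48.55 + 2.57q.
Set SMC = demand: 48.55 + 2.57q = 117.57 - 2.27q → q* = 14.2603.
Gap = |18.3781 − 14.2603| = 4.1178.

4.12 units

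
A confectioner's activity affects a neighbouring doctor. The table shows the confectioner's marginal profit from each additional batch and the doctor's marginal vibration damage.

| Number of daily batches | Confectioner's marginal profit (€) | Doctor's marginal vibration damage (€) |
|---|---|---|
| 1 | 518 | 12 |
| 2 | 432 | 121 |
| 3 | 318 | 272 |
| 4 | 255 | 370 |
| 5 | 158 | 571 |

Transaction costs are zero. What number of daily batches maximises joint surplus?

Bargaining reaches the level where marginal profit last exceeds marginal vibration damage.
That holds through level 3 (318 ≥ 272) but not at 4 (255 < 370).

3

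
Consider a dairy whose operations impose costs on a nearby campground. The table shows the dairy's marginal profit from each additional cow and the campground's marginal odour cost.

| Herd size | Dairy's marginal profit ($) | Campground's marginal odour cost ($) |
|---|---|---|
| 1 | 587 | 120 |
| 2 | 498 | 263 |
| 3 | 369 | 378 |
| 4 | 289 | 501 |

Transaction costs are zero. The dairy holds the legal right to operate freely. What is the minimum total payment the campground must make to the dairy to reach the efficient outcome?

$658

Left alone the dairy would choose level 4 (marginal profit stays positive).
Efficient level: k* = 2 (marginal profit ≥ marginal odour cost through 2).
The campground must at least cover the dairy's forgone profit from cutting 4→2: 369 + 289 = 658.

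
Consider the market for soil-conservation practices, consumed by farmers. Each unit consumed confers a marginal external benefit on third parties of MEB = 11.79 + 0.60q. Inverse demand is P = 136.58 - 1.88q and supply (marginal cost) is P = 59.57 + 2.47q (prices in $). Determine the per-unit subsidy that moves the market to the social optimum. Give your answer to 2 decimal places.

Social marginal benefit = demand + MEB = 148.37 - 1.28q.
Set SMB = MC: 148.37 - 1.28q = 59.57 + 2.47q → q* = 23.6800.
The Pigouvian subsidy equals MEB at q*: 11.79 + 0.60×23.6800 = 25.9980.

subsidy = $26.00 per unit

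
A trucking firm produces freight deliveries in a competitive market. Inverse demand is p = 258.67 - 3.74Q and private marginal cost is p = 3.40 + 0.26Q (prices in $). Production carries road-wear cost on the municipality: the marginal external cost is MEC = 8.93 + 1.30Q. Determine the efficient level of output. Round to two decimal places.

Social marginal cost = private MC + MEC = 12.33 + 1.56Q.
Set SMC = demand: 12.33 + 1.56Q = 258.67 - 3.74Q → Q* = 46.4792.

Q* = 46.48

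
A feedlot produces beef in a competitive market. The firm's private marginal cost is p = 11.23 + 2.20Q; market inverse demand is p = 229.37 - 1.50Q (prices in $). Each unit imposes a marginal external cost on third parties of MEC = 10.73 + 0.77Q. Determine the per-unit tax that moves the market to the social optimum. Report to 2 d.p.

Social marginal cost = private MC + MEC = 21.96 + 2.97Q.
Set SMC = demand: 21.96 + 2.97Q = 229.37 - 1.50Q → Q* = 46.4004.
The Pigouvian tax equals MEC at Q*: 10.73 + 0.77×46.4004 = 46.4583.

tax = $46.46 per unit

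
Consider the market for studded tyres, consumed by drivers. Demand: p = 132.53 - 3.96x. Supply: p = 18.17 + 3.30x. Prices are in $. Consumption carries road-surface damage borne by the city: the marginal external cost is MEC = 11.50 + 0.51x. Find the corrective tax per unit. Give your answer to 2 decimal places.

tax = $18.25 per unit

Social marginal benefit = demand − MEC = 121.03 - 4.47x.
Set SMB = MC: 121.03 - 4.47x = 18.17 + 3.30x → x* = 13.2381.
The Pigouvian tax equals MEC at x*: 11.50 + 0.51×13.2381 = 18.2514.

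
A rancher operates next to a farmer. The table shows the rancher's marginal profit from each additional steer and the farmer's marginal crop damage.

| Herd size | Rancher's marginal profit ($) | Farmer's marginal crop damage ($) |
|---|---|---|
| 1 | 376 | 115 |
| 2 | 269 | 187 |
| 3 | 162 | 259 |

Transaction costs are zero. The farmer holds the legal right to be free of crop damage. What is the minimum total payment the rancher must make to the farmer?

Efficient level: marginal profit ≥ marginal crop damage through level 2, so k* = 2.
With the farmer holding the right, the rancher must at least compensate total damage at k*: 115 + 187 = 302.

$302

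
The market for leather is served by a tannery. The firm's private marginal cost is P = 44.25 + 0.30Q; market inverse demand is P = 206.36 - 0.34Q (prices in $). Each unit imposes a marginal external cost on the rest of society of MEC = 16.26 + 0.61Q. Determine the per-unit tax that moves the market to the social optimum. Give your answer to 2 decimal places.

Social marginal cost = private MC + MEC = 60.51 + 0.91Q.
Set SMC = demand: 60.51 + 0.91Q = 206.36 - 0.34Q → Q* = 116.6800.
The Pigouvian tax equals MEC at Q*: 16.26 + 0.61×116.6800 = 87.4348.

tax = $87.43 per unit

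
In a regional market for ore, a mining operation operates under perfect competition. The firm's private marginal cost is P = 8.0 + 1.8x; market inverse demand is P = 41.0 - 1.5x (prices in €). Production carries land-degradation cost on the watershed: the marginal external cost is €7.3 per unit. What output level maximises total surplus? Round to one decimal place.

Social marginal cost = private MC + MEC = 15.3 + 1.8x.
Set SMC = demand: 15.3 + 1.8x = 41.0 - 1.5x → x* = 7.7879.

x* = 7.8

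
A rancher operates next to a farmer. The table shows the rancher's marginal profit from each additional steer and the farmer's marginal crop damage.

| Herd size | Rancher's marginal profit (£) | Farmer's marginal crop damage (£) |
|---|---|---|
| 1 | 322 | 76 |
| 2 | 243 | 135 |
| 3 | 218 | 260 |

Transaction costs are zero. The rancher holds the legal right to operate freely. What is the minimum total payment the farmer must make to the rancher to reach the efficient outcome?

Left alone the rancher would choose level 3 (marginal profit stays positive).
Efficient level: k* = 2 (marginal profit ≥ marginal crop damage through 2).
The farmer must at least cover the rancher's forgone profit from cutting 3→2: 218 = 218.

£218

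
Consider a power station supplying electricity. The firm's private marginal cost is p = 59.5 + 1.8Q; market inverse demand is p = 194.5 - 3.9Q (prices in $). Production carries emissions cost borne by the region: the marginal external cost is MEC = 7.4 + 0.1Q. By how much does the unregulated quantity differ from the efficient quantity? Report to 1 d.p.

1.7 units

Market equilibrium (private): 59.5 + 1.8Q = 194.5 - 3.9Q → Q_m = 23.6842.
Social marginal cost = private MC + MEC = 66.9 + 1.9Q.
Set SMC = demand: 66.9 + 1.9Q = 194.5 - 3.9Q → Q* = 22.0000.
Gap = |23.6842 − 22.0000| = 1.6842.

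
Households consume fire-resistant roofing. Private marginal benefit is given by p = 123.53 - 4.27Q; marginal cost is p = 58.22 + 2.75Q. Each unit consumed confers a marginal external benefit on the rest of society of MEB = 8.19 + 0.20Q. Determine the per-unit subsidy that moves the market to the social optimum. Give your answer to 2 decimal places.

subsidy = 10.35 per unit

Social marginal benefit = demand + MEB = 131.72 - 4.07Q.
Set SMB = MC: 131.72 - 4.07Q = 58.22 + 2.75Q → Q* = 10.7771.
The Pigouvian subsidy equals MEB at Q*: 8.19 + 0.20×10.7771 = 10.3454.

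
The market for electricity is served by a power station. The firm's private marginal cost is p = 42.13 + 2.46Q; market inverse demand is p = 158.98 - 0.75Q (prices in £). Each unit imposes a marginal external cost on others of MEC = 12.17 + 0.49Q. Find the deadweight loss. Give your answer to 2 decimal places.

DWL = £121.68

Market equilibrium (private): 42.13 + 2.46Q = 158.98 - 0.75Q → Q_m = 36.4019.
Social marginal cost = private MC + MEC = 54.30 + 2.95Q.
Set SMC = demand: 54.30 + 2.95Q = 158.98 - 0.75Q → Q* = 28.2919.
The loss is the area between SMC and demand from Q* to Q_m; with linear curves that's a triangle of height MEC(Q_m).
DWL = ½ × 8.1100 × 30.0069 = 121.6780.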